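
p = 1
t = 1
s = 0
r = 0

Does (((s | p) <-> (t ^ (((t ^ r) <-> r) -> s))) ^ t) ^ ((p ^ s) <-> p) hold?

Substituting p=1, t=1, s=0, r=0:
s | p = 0 | 1 = 1
t ^ r = 1 ^ 0 = 1
(t ^ r) <-> r = 1 <-> 0 = 0
((t ^ r) <-> r) -> s = 0 -> 0 = 1
t ^ (((t ^ r) <-> r) -> s) = 1 ^ 1 = 0
(s | p) <-> (t ^ (((t ^ r) <-> r) -> s)) = 1 <-> 0 = 0
((s | p) <-> (t ^ (((t ^ r) <-> r) -> s))) ^ t = 0 ^ 1 = 1
p ^ s = 1 ^ 0 = 1
(p ^ s) <-> p = 1 <-> 1 = 1
(((s | p) <-> (t ^ (((t ^ r) <-> r) -> s))) ^ t) ^ ((p ^ s) <-> p) = 1 ^ 1 = 0

0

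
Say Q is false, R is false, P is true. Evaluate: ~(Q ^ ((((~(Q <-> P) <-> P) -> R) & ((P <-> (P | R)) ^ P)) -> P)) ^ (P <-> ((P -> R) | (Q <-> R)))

Q <-> P = False <-> True = False
~(Q <-> P) = ~False = True
~(Q <-> P) <-> P = True <-> True = True
(~(Q <-> P) <-> P) -> R = True -> False = False
P | R = True | False = True
P <-> (P | R) = True <-> True = True
(P <-> (P | R)) ^ P = True ^ True = False
((~(Q <-> P) <-> P) -> R) & ((P <-> (P | R)) ^ P) = False & False = False
(((~(Q <-> P) <-> P) -> R) & ((P <-> (P | R)) ^ P)) -> P = False -> True = True
Q ^ ((((~(Q <-> P) <-> P) -> R) & ((P <-> (P | R)) ^ P)) -> P) = False ^ True = True
~(Q ^ ((((~(Q <-> P) <-> P) -> R) & ((P <-> (P | R)) ^ P)) -> P)) = ~True = False
P -> R = True -> False = False
Q <-> R = False <-> False = True
(P -> R) | (Q <-> R) = False | True = True
P <-> ((P -> R) | (Q <-> R)) = True <-> True = True
~(Q ^ ((((~(Q <-> P) <-> P) -> R) & ((P <-> (P | R)) ^ P)) -> P)) ^ (P <-> ((P -> R) | (Q <-> R))) = False ^ True = True

True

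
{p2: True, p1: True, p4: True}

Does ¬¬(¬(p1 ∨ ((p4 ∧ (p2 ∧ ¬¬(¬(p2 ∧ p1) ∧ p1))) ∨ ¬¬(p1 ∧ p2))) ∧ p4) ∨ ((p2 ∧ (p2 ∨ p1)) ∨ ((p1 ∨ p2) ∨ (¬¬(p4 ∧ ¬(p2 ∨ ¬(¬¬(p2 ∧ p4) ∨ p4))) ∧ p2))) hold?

True

p2 ∧ p1 = True ∧ True = True
¬(p2 ∧ p1) = ¬True = False
¬(p2 ∧ p1) ∧ p1 = False ∧ True = False
¬(¬(p2 ∧ p1) ∧ p1) = ¬False = True
¬¬(¬(p2 ∧ p1) ∧ p1) = ¬True = False
p2 ∧ ¬¬(¬(p2 ∧ p1) ∧ p1) = True ∧ False = False
p4 ∧ (p2 ∧ ¬¬(¬(p2 ∧ p1) ∧ p1)) = True ∧ False = False
p1 ∧ p2 = True ∧ True = True
¬(p1 ∧ p2) = ¬True = False
¬¬(p1 ∧ p2) = ¬False = True
(p4 ∧ (p2 ∧ ¬¬(¬(p2 ∧ p1) ∧ p1))) ∨ ¬¬(p1 ∧ p2) = False ∨ True = True
p1 ∨ ((p4 ∧ (p2 ∧ ¬¬(¬(p2 ∧ p1) ∧ p1))) ∨ ¬¬(p1 ∧ p2)) = True ∨ True = True
¬(p1 ∨ ((p4 ∧ (p2 ∧ ¬¬(¬(p2 ∧ p1) ∧ p1))) ∨ ¬¬(p1 ∧ p2))) = ¬True = False
¬(p1 ∨ ((p4 ∧ (p2 ∧ ¬¬(¬(p2 ∧ p1) ∧ p1))) ∨ ¬¬(p1 ∧ p2))) ∧ p4 = False ∧ True = False
¬(¬(p1 ∨ ((p4 ∧ (p2 ∧ ¬¬(¬(p2 ∧ p1) ∧ p1))) ∨ ¬¬(p1 ∧ p2))) ∧ p4) = ¬False = True
¬¬(¬(p1 ∨ ((p4 ∧ (p2 ∧ ¬¬(¬(p2 ∧ p1) ∧ p1))) ∨ ¬¬(p1 ∧ p2))) ∧ p4) = ¬True = False
p2 ∨ p1 = True ∨ True = True
p2 ∧ (p2 ∨ p1) = True ∧ True = True
p1 ∨ p2 = True ∨ True = True
p2 ∧ p4 = True ∧ True = True
¬(p2 ∧ p4) = ¬True = False
¬¬(p2 ∧ p4) = ¬False = True
¬¬(p2 ∧ p4) ∨ p4 = True ∨ True = True
¬(¬¬(p2 ∧ p4) ∨ p4) = ¬True = False
p2 ∨ ¬(¬¬(p2 ∧ p4) ∨ p4) = True ∨ False = True
¬(p2 ∨ ¬(¬¬(p2 ∧ p4) ∨ p4)) = ¬True = False
p4 ∧ ¬(p2 ∨ ¬(¬¬(p2 ∧ p4) ∨ p4)) = True ∧ False = False
¬(p4 ∧ ¬(p2 ∨ ¬(¬¬(p2 ∧ p4) ∨ p4))) = ¬False = True
¬¬(p4 ∧ ¬(p2 ∨ ¬(¬¬(p2 ∧ p4) ∨ p4))) = ¬True = False
¬¬(p4 ∧ ¬(p2 ∨ ¬(¬¬(p2 ∧ p4) ∨ p4))) ∧ p2 = False ∧ True = False
(p1 ∨ p2) ∨ (¬¬(p4 ∧ ¬(p2 ∨ ¬(¬¬(p2 ∧ p4) ∨ p4))) ∧ p2) = True ∨ False = True
(p2 ∧ (p2 ∨ p1)) ∨ ((p1 ∨ p2) ∨ (¬¬(p4 ∧ ¬(p2 ∨ ¬(¬¬(p2 ∧ p4) ∨ p4))) ∧ p2)) = True ∨ True = True
¬¬(¬(p1 ∨ ((p4 ∧ (p2 ∧ ¬¬(¬(p2 ∧ p1) ∧ p1))) ∨ ¬¬(p1 ∧ p2))) ∧ p4) ∨ ((p2 ∧ (p2 ∨ p1)) ∨ ((p1 ∨ p2) ∨ (¬¬(p4 ∧ ¬(p2 ∨ ¬(¬¬(p2 ∧ p4) ∨ p4))) ∧ p2))) = False ∨ True = True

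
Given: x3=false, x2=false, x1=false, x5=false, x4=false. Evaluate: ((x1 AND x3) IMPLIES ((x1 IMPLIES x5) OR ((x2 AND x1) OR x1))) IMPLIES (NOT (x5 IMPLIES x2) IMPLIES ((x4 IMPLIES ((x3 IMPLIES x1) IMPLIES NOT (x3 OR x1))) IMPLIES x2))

x1 AND x3 = false AND false = false
x1 IMPLIES x5 = false IMPLIES false = true
x2 AND x1 = false AND false = false
(x2 AND x1) OR x1 = false OR false = false
(x1 IMPLIES x5) OR ((x2 AND x1) OR x1) = true OR false = true
(x1 AND x3) IMPLIES ((x1 IMPLIES x5) OR ((x2 AND x1) OR x1)) = false IMPLIES true = true
x5 IMPLIES x2 = false IMPLIES false = true
NOT (x5 IMPLIES x2) = NOT true = false
x3 IMPLIES x1 = false IMPLIES false = true
x3 OR x1 = false OR false = false
NOT (x3 OR x1) = NOT false = true
(x3 IMPLIES x1) IMPLIES NOT (x3 OR x1) = true IMPLIES true = true
x4 IMPLIES ((x3 IMPLIES x1) IMPLIES NOT (x3 OR x1)) = false IMPLIES true = true
(x4 IMPLIES ((x3 IMPLIES x1) IMPLIES NOT (x3 OR x1))) IMPLIES x2 = true IMPLIES false = false
NOT (x5 IMPLIES x2) IMPLIES ((x4 IMPLIES ((x3 IMPLIES x1) IMPLIES NOT (x3 OR x1))) IMPLIES x2) = false IMPLIES false = true
((x1 AND x3) IMPLIES ((x1 IMPLIES x5) OR ((x2 AND x1) OR x1))) IMPLIES (NOT (x5 IMPLIES x2) IMPLIES ((x4 IMPLIES ((x3 IMPLIES x1) IMPLIES NOT (x3 OR x1))) IMPLIES x2)) = true IMPLIES true = true

true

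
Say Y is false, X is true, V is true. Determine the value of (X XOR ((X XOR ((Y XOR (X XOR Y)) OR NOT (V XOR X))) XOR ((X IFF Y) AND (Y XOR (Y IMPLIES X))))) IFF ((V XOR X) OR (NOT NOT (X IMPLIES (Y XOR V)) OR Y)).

X XOR Y = true XOR false = true
Y XOR (X XOR Y) = false XOR true = true
V XOR X = true XOR true = false
NOT (V XOR X) = NOT false = true
(Y XOR (X XOR Y)) OR NOT (V XOR X) = true OR true = true
X XOR ((Y XOR (X XOR Y)) OR NOT (V XOR X)) = true XOR true = false
X IFF Y = true IFF false = false
Y IMPLIES X = false IMPLIES true = true
Y XOR (Y IMPLIES X) = false XOR true = true
(X IFF Y) AND (Y XOR (Y IMPLIES X)) = false AND true = false
(X XOR ((Y XOR (X XOR Y)) OR NOT (V XOR X))) XOR ((X IFF Y) AND (Y XOR (Y IMPLIES X))) = false XOR false = false
X XOR ((X XOR ((Y XOR (X XOR Y)) OR NOT (V XOR X))) XOR ((X IFF Y) AND (Y XOR (Y IMPLIES X)))) = true XOR false = true
V XOR X = true XOR true = false
Y XOR V = false XOR true = true
X IMPLIES (Y XOR V) = true IMPLIES true = true
NOT (X IMPLIES (Y XOR V)) = NOT true = false
NOT NOT (X IMPLIES (Y XOR V)) = NOT false = true
NOT NOT (X IMPLIES (Y XOR V)) OR Y = true OR false = true
(V XOR X) OR (NOT NOT (X IMPLIES (Y XOR V)) OR Y) = false OR true = true
(X XOR ((X XOR ((Y XOR (X XOR Y)) OR NOT (V XOR X))) XOR ((X IFF Y) AND (Y XOR (Y IMPLIES X))))) IFF ((V XOR X) OR (NOT NOT (X IMPLIES (Y XOR V)) OR Y)) = true IFF true = true

true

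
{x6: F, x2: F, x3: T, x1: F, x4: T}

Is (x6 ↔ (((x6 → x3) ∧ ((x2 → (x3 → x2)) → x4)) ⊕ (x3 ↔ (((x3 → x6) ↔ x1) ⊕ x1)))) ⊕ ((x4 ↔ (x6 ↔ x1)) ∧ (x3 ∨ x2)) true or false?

F

Substituting x6=F, x2=F, x3=T, x1=F, x4=T:
x6 → x3 = F → T = T
x3 → x2 = T → F = F
x2 → (x3 → x2) = F → F = T
(x2 → (x3 → x2)) → x4 = T → T = T
(x6 → x3) ∧ ((x2 → (x3 → x2)) → x4) = T ∧ T = T
x3 → x6 = T → F = F
(x3 → x6) ↔ x1 = F ↔ F = T
((x3 → x6) ↔ x1) ⊕ x1 = T ⊕ F = T
x3 ↔ (((x3 → x6) ↔ x1) ⊕ x1) = T ↔ T = T
((x6 → x3) ∧ ((x2 → (x3 → x2)) → x4)) ⊕ (x3 ↔ (((x3 → x6) ↔ x1) ⊕ x1)) = T ⊕ T = F
x6 ↔ (((x6 → x3) ∧ ((x2 → (x3 → x2)) → x4)) ⊕ (x3 ↔ (((x3 → x6) ↔ x1) ⊕ x1))) = F ↔ F = T
x6 ↔ x1 = F ↔ F = T
x4 ↔ (x6 ↔ x1) = T ↔ T = T
x3 ∨ x2 = T ∨ F = T
(x4 ↔ (x6 ↔ x1)) ∧ (x3 ∨ x2) = T ∧ T = T
(x6 ↔ (((x6 → x3) ∧ ((x2 → (x3 → x2)) → x4)) ⊕ (x3 ↔ (((x3 → x6) ↔ x1) ⊕ x1)))) ⊕ ((x4 ↔ (x6 ↔ x1)) ∧ (x3 ∨ x2)) = T ⊕ T = F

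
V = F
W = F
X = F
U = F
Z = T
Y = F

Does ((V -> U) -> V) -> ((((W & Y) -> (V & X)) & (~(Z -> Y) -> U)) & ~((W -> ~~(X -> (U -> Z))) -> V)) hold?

T

V -> U = F -> F = T
(V -> U) -> V = T -> F = F
W & Y = F & F = F
V & X = F & F = F
(W & Y) -> (V & X) = F -> F = T
Z -> Y = T -> F = F
~(Z -> Y) = ~F = T
~(Z -> Y) -> U = T -> F = F
((W & Y) -> (V & X)) & (~(Z -> Y) -> U) = T & F = F
U -> Z = F -> T = T
X -> (U -> Z) = F -> T = T
~(X -> (U -> Z)) = ~T = F
~~(X -> (U -> Z)) = ~F = T
W -> ~~(X -> (U -> Z)) = F -> T = T
(W -> ~~(X -> (U -> Z))) -> V = T -> F = F
~((W -> ~~(X -> (U -> Z))) -> V) = ~F = T
(((W & Y) -> (V & X)) & (~(Z -> Y) -> U)) & ~((W -> ~~(X -> (U -> Z))) -> V) = F & T = F
((V -> U) -> V) -> ((((W & Y) -> (V & X)) & (~(Z -> Y) -> U)) & ~((W -> ~~(X -> (U -> Z))) -> V)) = F -> F = T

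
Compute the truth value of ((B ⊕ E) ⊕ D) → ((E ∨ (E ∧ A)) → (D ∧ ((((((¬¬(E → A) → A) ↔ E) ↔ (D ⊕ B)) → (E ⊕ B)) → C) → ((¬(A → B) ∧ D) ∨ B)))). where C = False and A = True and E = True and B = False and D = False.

B ⊕ E = False ⊕ True = True
(B ⊕ E) ⊕ D = True ⊕ False = True
E ∧ A = True ∧ True = True
E ∨ (E ∧ A) = True ∨ True = True
E → A = True → True = True
¬(E → A) = ¬True = False
¬¬(E → A) = ¬False = True
¬¬(E → A) → A = True → True = True
(¬¬(E → A) → A) ↔ E = True ↔ True = True
D ⊕ B = False ⊕ False = False
((¬¬(E → A) → A) ↔ E) ↔ (D ⊕ B) = True ↔ False = False
E ⊕ B = True ⊕ False = True
(((¬¬(E → A) → A) ↔ E) ↔ (D ⊕ B)) → (E ⊕ B) = False → True = True
((((¬¬(E → A) → A) ↔ E) ↔ (D ⊕ B)) → (E ⊕ B)) → C = True → False = False
A → B = True → False = False
¬(A → B) = ¬False = True
¬(A → B) ∧ D = True ∧ False = False
(¬(A → B) ∧ D) ∨ B = False ∨ False = False
(((((¬¬(E → A) → A) ↔ E) ↔ (D ⊕ B)) → (E ⊕ B)) → C) → ((¬(A → B) ∧ D) ∨ B) = False → False = True
D ∧ ((((((¬¬(E → A) → A) ↔ E) ↔ (D ⊕ B)) → (E ⊕ B)) → C) → ((¬(A → B) ∧ D) ∨ B)) = False ∧ True = False
(E ∨ (E ∧ A)) → (D ∧ ((((((¬¬(E → A) → A) ↔ E) ↔ (D ⊕ B)) → (E ⊕ B)) → C) → ((¬(A → B) ∧ D) ∨ B))) = True → False = False
((B ⊕ E) ⊕ D) → ((E ∨ (E ∧ A)) → (D ∧ ((((((¬¬(E → A) → A) ↔ E) ↔ (D ⊕ B)) → (E ⊕ B)) → C) → ((¬(A → B) ∧ D) ∨ B)))) = True → False = False

False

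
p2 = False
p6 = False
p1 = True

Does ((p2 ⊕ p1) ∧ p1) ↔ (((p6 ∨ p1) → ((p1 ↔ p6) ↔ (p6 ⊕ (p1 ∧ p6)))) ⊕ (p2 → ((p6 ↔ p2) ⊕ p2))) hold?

p2 ⊕ p1 = False ⊕ True = True
(p2 ⊕ p1) ∧ p1 = True ∧ True = True
p6 ∨ p1 = False ∨ True = True
p1 ↔ p6 = True ↔ False = False
p1 ∧ p6 = True ∧ False = False
p6 ⊕ (p1 ∧ p6) = False ⊕ False = False
(p1 ↔ p6) ↔ (p6 ⊕ (p1 ∧ p6)) = False ↔ False = True
(p6 ∨ p1) → ((p1 ↔ p6) ↔ (p6 ⊕ (p1 ∧ p6))) = True → True = True
p6 ↔ p2 = False ↔ False = True
(p6 ↔ p2) ⊕ p2 = True ⊕ False = True
p2 → ((p6 ↔ p2) ⊕ p2) = False → True = True
((p6 ∨ p1) → ((p1 ↔ p6) ↔ (p6 ⊕ (p1 ∧ p6)))) ⊕ (p2 → ((p6 ↔ p2) ⊕ p2)) = True ⊕ True = False
((p2 ⊕ p1) ∧ p1) ↔ (((p6 ∨ p1) → ((p1 ↔ p6) ↔ (p6 ⊕ (p1 ∧ p6)))) ⊕ (p2 → ((p6 ↔ p2) ⊕ p2))) = True ↔ False = False

False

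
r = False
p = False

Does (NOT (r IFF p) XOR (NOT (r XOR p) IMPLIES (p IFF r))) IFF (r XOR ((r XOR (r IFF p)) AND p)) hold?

r IFF p = False IFF False = True
NOT (r IFF p) = NOT True = False
r XOR p = False XOR False = False
NOT (r XOR p) = NOT False = True
p IFF r = False IFF False = True
NOT (r XOR p) IMPLIES (p IFF r) = True IMPLIES True = True
NOT (r IFF p) XOR (NOT (r XOR p) IMPLIES (p IFF r)) = False XOR True = True
r IFF p = False IFF False = True
r XOR (r IFF p) = False XOR True = True
(r XOR (r IFF p)) AND p = True AND False = False
r XOR ((r XOR (r IFF p)) AND p) = False XOR False = False
(NOT (r IFF p) XOR (NOT (r XOR p) IMPLIES (p IFF r))) IFF (r XOR ((r XOR (r IFF p)) AND p)) = True IFF False = False

False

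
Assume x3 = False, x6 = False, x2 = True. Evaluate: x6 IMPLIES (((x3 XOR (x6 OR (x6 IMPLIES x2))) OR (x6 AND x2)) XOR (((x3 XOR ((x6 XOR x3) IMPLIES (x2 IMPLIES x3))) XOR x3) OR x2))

True

x6 IMPLIES x2 = False IMPLIES True = True
x6 OR (x6 IMPLIES x2) = False OR True = True
x3 XOR (x6 OR (x6 IMPLIES x2)) = False XOR True = True
x6 AND x2 = False AND True = False
(x3 XOR (x6 OR (x6 IMPLIES x2))) OR (x6 AND x2) = True OR False = True
x6 XOR x3 = False XOR False = False
x2 IMPLIES x3 = True IMPLIES False = False
(x6 XOR x3) IMPLIES (x2 IMPLIES x3) = False IMPLIES False = True
x3 XOR ((x6 XOR x3) IMPLIES (x2 IMPLIES x3)) = False XOR True = True
(x3 XOR ((x6 XOR x3) IMPLIES (x2 IMPLIES x3))) XOR x3 = True XOR False = True
((x3 XOR ((x6 XOR x3) IMPLIES (x2 IMPLIES x3))) XOR x3) OR x2 = True OR True = True
((x3 XOR (x6 OR (x6 IMPLIES x2))) OR (x6 AND x2)) XOR (((x3 XOR ((x6 XOR x3) IMPLIES (x2 IMPLIES x3))) XOR x3) OR x2) = True XOR True = False
x6 IMPLIES (((x3 XOR (x6 OR (x6 IMPLIES x2))) OR (x6 AND x2)) XOR (((x3 XOR ((x6 XOR x3) IMPLIES (x2 IMPLIES x3))) XOR x3) OR x2)) = False IMPLIES False = True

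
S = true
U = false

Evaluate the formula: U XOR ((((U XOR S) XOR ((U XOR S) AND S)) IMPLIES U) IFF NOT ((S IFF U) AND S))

true

U XOR S = false XOR true = true
U XOR S = false XOR true = true
(U XOR S) AND S = true AND true = true
(U XOR S) XOR ((U XOR S) AND S) = true XOR true = false
((U XOR S) XOR ((U XOR S) AND S)) IMPLIES U = false IMPLIES false = true
S IFF U = true IFF false = false
(S IFF U) AND S = false AND true = false
NOT ((S IFF U) AND S) = NOT false = true
(((U XOR S) XOR ((U XOR S) AND S)) IMPLIES U) IFF NOT ((S IFF U) AND S) = true IFF true = true
U XOR ((((U XOR S) XOR ((U XOR S) AND S)) IMPLIES U) IFF NOT ((S IFF U) AND S)) = false XOR true = true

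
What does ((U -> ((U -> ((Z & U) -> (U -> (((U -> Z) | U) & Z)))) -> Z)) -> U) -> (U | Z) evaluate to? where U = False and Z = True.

Z & U = True & False = False
U -> Z = False -> True = True
(U -> Z) | U = True | False = True
((U -> Z) | U) & Z = True & True = True
U -> (((U -> Z) | U) & Z) = False -> True = True
(Z & U) -> (U -> (((U -> Z) | U) & Z)) = False -> True = True
U -> ((Z & U) -> (U -> (((U -> Z) | U) & Z))) = False -> True = True
(U -> ((Z & U) -> (U -> (((U -> Z) | U) & Z)))) -> Z = True -> True = True
U -> ((U -> ((Z & U) -> (U -> (((U -> Z) | U) & Z)))) -> Z) = False -> True = True
(U -> ((U -> ((Z & U) -> (U -> (((U -> Z) | U) & Z)))) -> Z)) -> U = True -> False = False
U | Z = False | True = True
((U -> ((U -> ((Z & U) -> (U -> (((U -> Z) | U) & Z)))) -> Z)) -> U) -> (U | Z) = False -> True = True

True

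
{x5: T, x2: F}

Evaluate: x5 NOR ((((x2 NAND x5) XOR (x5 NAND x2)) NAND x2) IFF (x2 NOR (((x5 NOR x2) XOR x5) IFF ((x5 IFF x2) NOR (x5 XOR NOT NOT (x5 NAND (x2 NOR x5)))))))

F

Substituting x5=T, x2=F:
x2 NAND x5 = F NAND T = T
x5 NAND x2 = T NAND F = T
(x2 NAND x5) XOR (x5 NAND x2) = T XOR T = F
((x2 NAND x5) XOR (x5 NAND x2)) NAND x2 = F NAND F = T
x5 NOR x2 = T NOR F = F
(x5 NOR x2) XOR x5 = F XOR T = T
x5 IFF x2 = T IFF F = F
x2 NOR x5 = F NOR T = F
x5 NAND (x2 NOR x5) = T NAND F = T
NOT (x5 NAND (x2 NOR x5)) = NOT T = F
NOT NOT (x5 NAND (x2 NOR x5)) = NOT F = T
x5 XOR NOT NOT (x5 NAND (x2 NOR x5)) = T XOR T = F
(x5 IFF x2) NOR (x5 XOR NOT NOT (x5 NAND (x2 NOR x5))) = F NOR F = T
((x5 NOR x2) XOR x5) IFF ((x5 IFF x2) NOR (x5 XOR NOT NOT (x5 NAND (x2 NOR x5)))) = T IFF T = T
x2 NOR (((x5 NOR x2) XOR x5) IFF ((x5 IFF x2) NOR (x5 XOR NOT NOT (x5 NAND (x2 NOR x5))))) = F NOR T = F
(((x2 NAND x5) XOR (x5 NAND x2)) NAND x2) IFF (x2 NOR (((x5 NOR x2) XOR x5) IFF ((x5 IFF x2) NOR (x5 XOR NOT NOT (x5 NAND (x2 NOR x5)))))) = T IFF F = F
x5 NOR ((((x2 NAND x5) XOR (x5 NAND x2)) NAND x2) IFF (x2 NOR (((x5 NOR x2) XOR x5) IFF ((x5 IFF x2) NOR (x5 XOR NOT NOT (x5 NAND (x2 NOR x5))))))) = T NOR F = F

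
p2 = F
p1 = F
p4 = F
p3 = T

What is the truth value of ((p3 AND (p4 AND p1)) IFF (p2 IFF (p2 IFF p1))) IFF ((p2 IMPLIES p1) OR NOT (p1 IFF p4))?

T

Substituting p2=F, p1=F, p4=F, p3=T:
p4 AND p1 = F AND F = F
p3 AND (p4 AND p1) = T AND F = F
p2 IFF p1 = F IFF F = T
p2 IFF (p2 IFF p1) = F IFF T = F
(p3 AND (p4 AND p1)) IFF (p2 IFF (p2 IFF p1)) = F IFF F = T
p2 IMPLIES p1 = F IMPLIES F = T
p1 IFF p4 = F IFF F = T
NOT (p1 IFF p4) = NOT T = F
(p2 IMPLIES p1) OR NOT (p1 IFF p4) = T OR F = T
((p3 AND (p4 AND p1)) IFF (p2 IFF (p2 IFF p1))) IFF ((p2 IMPLIES p1) OR NOT (p1 IFF p4)) = T IFF T = T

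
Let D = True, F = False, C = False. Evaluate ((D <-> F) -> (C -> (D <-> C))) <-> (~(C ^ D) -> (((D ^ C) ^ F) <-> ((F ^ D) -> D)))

True

D <-> F = True <-> False = False
D <-> C = True <-> False = False
C -> (D <-> C) = False -> False = True
(D <-> F) -> (C -> (D <-> C)) = False -> True = True
C ^ D = False ^ True = True
~(C ^ D) = ~True = False
D ^ C = True ^ False = True
(D ^ C) ^ F = True ^ False = True
F ^ D = False ^ True = True
(F ^ D) -> D = True -> True = True
((D ^ C) ^ F) <-> ((F ^ D) -> D) = True <-> True = True
~(C ^ D) -> (((D ^ C) ^ F) <-> ((F ^ D) -> D)) = False -> True = True
((D <-> F) -> (C -> (D <-> C))) <-> (~(C ^ D) -> (((D ^ C) ^ F) <-> ((F ^ D) -> D))) = True <-> True = True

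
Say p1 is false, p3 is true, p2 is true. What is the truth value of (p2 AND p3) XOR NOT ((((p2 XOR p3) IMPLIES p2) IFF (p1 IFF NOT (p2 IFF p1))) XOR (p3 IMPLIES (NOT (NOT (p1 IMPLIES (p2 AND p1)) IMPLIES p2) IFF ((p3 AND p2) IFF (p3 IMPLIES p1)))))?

Substituting p1=false, p3=true, p2=true:
p2 AND p3 = true AND true = true
p2 XOR p3 = true XOR true = false
(p2 XOR p3) IMPLIES p2 = false IMPLIES true = true
p2 IFF p1 = true IFF false = false
NOT (p2 IFF p1) = NOT false = true
p1 IFF NOT (p2 IFF p1) = false IFF true = false
((p2 XOR p3) IMPLIES p2) IFF (p1 IFF NOT (p2 IFF p1)) = true IFF false = false
p2 AND p1 = true AND false = false
p1 IMPLIES (p2 AND p1) = false IMPLIES false = true
NOT (p1 IMPLIES (p2 AND p1)) = NOT true = false
NOT (p1 IMPLIES (p2 AND p1)) IMPLIES p2 = false IMPLIES true = true
NOT (NOT (p1 IMPLIES (p2 AND p1)) IMPLIES p2) = NOT true = false
p3 AND p2 = true AND true = true
p3 IMPLIES p1 = true IMPLIES false = false
(p3 AND p2) IFF (p3 IMPLIES p1) = true IFF false = false
NOT (NOT (p1 IMPLIES (p2 AND p1)) IMPLIES p2) IFF ((p3 AND p2) IFF (p3 IMPLIES p1)) = false IFF false = true
p3 IMPLIES (NOT (NOT (p1 IMPLIES (p2 AND p1)) IMPLIES p2) IFF ((p3 AND p2) IFF (p3 IMPLIES p1))) = true IMPLIES true = true
(((p2 XOR p3) IMPLIES p2) IFF (p1 IFF NOT (p2 IFF p1))) XOR (p3 IMPLIES (NOT (NOT (p1 IMPLIES (p2 AND p1)) IMPLIES p2) IFF ((p3 AND p2) IFF (p3 IMPLIES p1)))) = false XOR true = true
NOT ((((p2 XOR p3) IMPLIES p2) IFF (p1 IFF NOT (p2 IFF p1))) XOR (p3 IMPLIES (NOT (NOT (p1 IMPLIES (p2 AND p1)) IMPLIES p2) IFF ((p3 AND p2) IFF (p3 IMPLIES p1))))) = NOT true = false
(p2 AND p3) XOR NOT ((((p2 XOR p3) IMPLIES p2) IFF (p1 IFF NOT (p2 IFF p1))) XOR (p3 IMPLIES (NOT (NOT (p1 IMPLIES (p2 AND p1)) IMPLIES p2) IFF ((p3 AND p2) IFF (p3 IMPLIES p1))))) = true XOR false = true

true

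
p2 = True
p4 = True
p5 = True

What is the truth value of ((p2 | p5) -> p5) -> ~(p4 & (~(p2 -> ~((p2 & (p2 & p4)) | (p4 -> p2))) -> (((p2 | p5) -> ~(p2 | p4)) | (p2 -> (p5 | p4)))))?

p2 | p5 = True | True = True
(p2 | p5) -> p5 = True -> True = True
p2 & p4 = True & True = True
p2 & (p2 & p4) = True & True = True
p4 -> p2 = True -> True = True
(p2 & (p2 & p4)) | (p4 -> p2) = True | True = True
~((p2 & (p2 & p4)) | (p4 -> p2)) = ~True = False
p2 -> ~((p2 & (p2 & p4)) | (p4 -> p2)) = True -> False = False
~(p2 -> ~((p2 & (p2 & p4)) | (p4 -> p2))) = ~False = True
p2 | p5 = True | True = True
p2 | p4 = True | True = True
~(p2 | p4) = ~True = False
(p2 | p5) -> ~(p2 | p4) = True -> False = False
p5 | p4 = True | True = True
p2 -> (p5 | p4) = True -> True = True
((p2 | p5) -> ~(p2 | p4)) | (p2 -> (p5 | p4)) = False | True = True
~(p2 -> ~((p2 & (p2 & p4)) | (p4 -> p2))) -> (((p2 | p5) -> ~(p2 | p4)) | (p2 -> (p5 | p4))) = True -> True = True
p4 & (~(p2 -> ~((p2 & (p2 & p4)) | (p4 -> p2))) -> (((p2 | p5) -> ~(p2 | p4)) | (p2 -> (p5 | p4)))) = True & True = True
~(p4 & (~(p2 -> ~((p2 & (p2 & p4)) | (p4 -> p2))) -> (((p2 | p5) -> ~(p2 | p4)) | (p2 -> (p5 | p4))))) = ~True = False
((p2 | p5) -> p5) -> ~(p4 & (~(p2 -> ~((p2 & (p2 & p4)) | (p4 -> p2))) -> (((p2 | p5) -> ~(p2 | p4)) | (p2 -> (p5 | p4))))) = True -> False = False

False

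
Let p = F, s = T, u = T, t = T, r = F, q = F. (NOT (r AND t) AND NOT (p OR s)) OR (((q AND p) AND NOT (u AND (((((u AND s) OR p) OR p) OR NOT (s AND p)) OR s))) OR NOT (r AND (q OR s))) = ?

r AND t = F AND T = F
NOT (r AND t) = NOT F = T
p OR s = F OR T = T
NOT (p OR s) = NOT T = F
NOT (r AND t) AND NOT (p OR s) = T AND F = F
q AND p = F AND F = F
u AND s = T AND T = T
(u AND s) OR p = T OR F = T
((u AND s) OR p) OR p = T OR F = T
s AND p = T AND F = F
NOT (s AND p) = NOT F = T
(((u AND s) OR p) OR p) OR NOT (s AND p) = T OR T = T
((((u AND s) OR p) OR p) OR NOT (s AND p)) OR s = T OR T = T
u AND (((((u AND s) OR p) OR p) OR NOT (s AND p)) OR s) = T AND T = T
NOT (u AND (((((u AND s) OR p) OR p) OR NOT (s AND p)) OR s)) = NOT T = F
(q AND p) AND NOT (u AND (((((u AND s) OR p) OR p) OR NOT (s AND p)) OR s)) = F AND F = F
q OR s = F OR T = T
r AND (q OR s) = F AND T = F
NOT (r AND (q OR s)) = NOT F = T
((q AND p) AND NOT (u AND (((((u AND s) OR p) OR p) OR NOT (s AND p)) OR s))) OR NOT (r AND (q OR s)) = F OR T = T
(NOT (r AND t) AND NOT (p OR s)) OR (((q AND p) AND NOT (u AND (((((u AND s) OR p) OR p) OR NOT (s AND p)) OR s))) OR NOT (r AND (q OR s))) = F OR T = T

T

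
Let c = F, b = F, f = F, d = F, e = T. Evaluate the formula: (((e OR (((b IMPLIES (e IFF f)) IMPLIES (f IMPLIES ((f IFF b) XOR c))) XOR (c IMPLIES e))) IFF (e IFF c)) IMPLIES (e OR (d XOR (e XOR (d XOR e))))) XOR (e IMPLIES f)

Substituting c=F, b=F, f=F, d=F, e=T:
e IFF f = T IFF F = F
b IMPLIES (e IFF f) = F IMPLIES F = T
f IFF b = F IFF F = T
(f IFF b) XOR c = T XOR F = T
f IMPLIES ((f IFF b) XOR c) = F IMPLIES T = T
(b IMPLIES (e IFF f)) IMPLIES (f IMPLIES ((f IFF b) XOR c)) = T IMPLIES T = T
c IMPLIES e = F IMPLIES T = T
((b IMPLIES (e IFF f)) IMPLIES (f IMPLIES ((f IFF b) XOR c))) XOR (c IMPLIES e) = T XOR T = F
e OR (((b IMPLIES (e IFF f)) IMPLIES (f IMPLIES ((f IFF b) XOR c))) XOR (c IMPLIES e)) = T OR F = T
e IFF c = T IFF F = F
(e OR (((b IMPLIES (e IFF f)) IMPLIES (f IMPLIES ((f IFF b) XOR c))) XOR (c IMPLIES e))) IFF (e IFF c) = T IFF F = F
d XOR e = F XOR T = T
e XOR (d XOR e) = T XOR T = F
d XOR (e XOR (d XOR e)) = F XOR F = F
e OR (d XOR (e XOR (d XOR e))) = T OR F = T
((e OR (((b IMPLIES (e IFF f)) IMPLIES (f IMPLIES ((f IFF b) XOR c))) XOR (c IMPLIES e))) IFF (e IFF c)) IMPLIES (e OR (d XOR (e XOR (d XOR e)))) = F IMPLIES T = T
e IMPLIES f = T IMPLIES F = F
(((e OR (((b IMPLIES (e IFF f)) IMPLIES (f IMPLIES ((f IFF b) XOR c))) XOR (c IMPLIES e))) IFF (e IFF c)) IMPLIES (e OR (d XOR (e XOR (d XOR e))))) XOR (e IMPLIES f) = T XOR F = T

T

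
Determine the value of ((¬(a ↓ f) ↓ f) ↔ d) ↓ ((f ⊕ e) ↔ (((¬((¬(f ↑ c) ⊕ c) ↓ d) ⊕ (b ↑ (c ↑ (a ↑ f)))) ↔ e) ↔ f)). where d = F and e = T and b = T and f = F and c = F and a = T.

a ↓ f = T ↓ F = F
¬(a ↓ f) = ¬F = T
¬(a ↓ f) ↓ f = T ↓ F = F
(¬(a ↓ f) ↓ f) ↔ d = F ↔ F = T
f ⊕ e = F ⊕ T = T
f ↑ c = F ↑ F = T
¬(f ↑ c) = ¬T = F
¬(f ↑ c) ⊕ c = F ⊕ F = F
(¬(f ↑ c) ⊕ c) ↓ d = F ↓ F = T
¬((¬(f ↑ c) ⊕ c) ↓ d) = ¬T = F
a ↑ f = T ↑ F = T
c ↑ (a ↑ f) = F ↑ T = T
b ↑ (c ↑ (a ↑ f)) = T ↑ T = F
¬((¬(f ↑ c) ⊕ c) ↓ d) ⊕ (b ↑ (c ↑ (a ↑ f))) = F ⊕ F = F
(¬((¬(f ↑ c) ⊕ c) ↓ d) ⊕ (b ↑ (c ↑ (a ↑ f)))) ↔ e = F ↔ T = F
((¬((¬(f ↑ c) ⊕ c) ↓ d) ⊕ (b ↑ (c ↑ (a ↑ f)))) ↔ e) ↔ f = F ↔ F = T
(f ⊕ e) ↔ (((¬((¬(f ↑ c) ⊕ c) ↓ d) ⊕ (b ↑ (c ↑ (a ↑ f)))) ↔ e) ↔ f) = T ↔ T = T
((¬(a ↓ f) ↓ f) ↔ d) ↓ ((f ⊕ e) ↔ (((¬((¬(f ↑ c) ⊕ c) ↓ d) ⊕ (b ↑ (c ↑ (a ↑ f)))) ↔ e) ↔ f)) = T ↓ T = F

F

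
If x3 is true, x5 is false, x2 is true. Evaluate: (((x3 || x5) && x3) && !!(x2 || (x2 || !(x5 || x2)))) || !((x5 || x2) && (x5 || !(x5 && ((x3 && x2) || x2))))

Substituting x3=1, x5=0, x2=1:
x3 || x5 = 1 || 0 = 1
(x3 || x5) && x3 = 1 && 1 = 1
x5 || x2 = 0 || 1 = 1
!(x5 || x2) = !1 = 0
x2 || !(x5 || x2) = 1 || 0 = 1
x2 || (x2 || !(x5 || x2)) = 1 || 1 = 1
!(x2 || (x2 || !(x5 || x2))) = !1 = 0
!!(x2 || (x2 || !(x5 || x2))) = !0 = 1
((x3 || x5) && x3) && !!(x2 || (x2 || !(x5 || x2))) = 1 && 1 = 1
x5 || x2 = 0 || 1 = 1
x3 && x2 = 1 && 1 = 1
(x3 && x2) || x2 = 1 || 1 = 1
x5 && ((x3 && x2) || x2) = 0 && 1 = 0
!(x5 && ((x3 && x2) || x2)) = !0 = 1
x5 || !(x5 && ((x3 && x2) || x2)) = 0 || 1 = 1
(x5 || x2) && (x5 || !(x5 && ((x3 && x2) || x2))) = 1 && 1 = 1
!((x5 || x2) && (x5 || !(x5 && ((x3 && x2) || x2)))) = !1 = 0
(((x3 || x5) && x3) && !!(x2 || (x2 || !(x5 || x2)))) || !((x5 || x2) && (x5 || !(x5 && ((x3 && x2) || x2)))) = 1 || 0 = 1

1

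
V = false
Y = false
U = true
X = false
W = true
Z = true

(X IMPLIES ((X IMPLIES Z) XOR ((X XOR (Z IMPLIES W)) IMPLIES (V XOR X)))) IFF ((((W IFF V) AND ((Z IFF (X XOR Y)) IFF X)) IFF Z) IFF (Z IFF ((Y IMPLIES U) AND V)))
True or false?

true

X IMPLIES Z = false IMPLIES true = true
Z IMPLIES W = true IMPLIES true = true
X XOR (Z IMPLIES W) = false XOR true = true
V XOR X = false XOR false = false
(X XOR (Z IMPLIES W)) IMPLIES (V XOR X) = true IMPLIES false = false
(X IMPLIES Z) XOR ((X XOR (Z IMPLIES W)) IMPLIES (V XOR X)) = true XOR false = true
X IMPLIES ((X IMPLIES Z) XOR ((X XOR (Z IMPLIES W)) IMPLIES (V XOR X))) = false IMPLIES true = true
W IFF V = true IFF false = false
X XOR Y = false XOR false = false
Z IFF (X XOR Y) = true IFF false = false
(Z IFF (X XOR Y)) IFF X = false IFF false = true
(W IFF V) AND ((Z IFF (X XOR Y)) IFF X) = false AND true = false
((W IFF V) AND ((Z IFF (X XOR Y)) IFF X)) IFF Z = false IFF true = false
Y IMPLIES U = false IMPLIES true = true
(Y IMPLIES U) AND V = true AND false = false
Z IFF ((Y IMPLIES U) AND V) = true IFF false = false
(((W IFF V) AND ((Z IFF (X XOR Y)) IFF X)) IFF Z) IFF (Z IFF ((Y IMPLIES U) AND V)) = false IFF false = true
(X IMPLIES ((X IMPLIES Z) XOR ((X XOR (Z IMPLIES W)) IMPLIES (V XOR X)))) IFF ((((W IFF V) AND ((Z IFF (X XOR Y)) IFF X)) IFF Z) IFF (Z IFF ((Y IMPLIES U) AND V))) = true IFF true = true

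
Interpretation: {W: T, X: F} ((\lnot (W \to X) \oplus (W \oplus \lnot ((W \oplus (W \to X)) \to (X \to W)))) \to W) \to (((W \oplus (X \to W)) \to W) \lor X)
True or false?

Substituting W=T, X=F:
W \to X = T \to F = F
\lnot (W \to X) = \lnot F = T
W \to X = T \to F = F
W \oplus (W \to X) = T \oplus F = T
X \to W = F \to T = T
(W \oplus (W \to X)) \to (X \to W) = T \to T = T
\lnot ((W \oplus (W \to X)) \to (X \to W)) = \lnot T = F
W \oplus \lnot ((W \oplus (W \to X)) \to (X \to W)) = T \oplus F = T
\lnot (W \to X) \oplus (W \oplus \lnot ((W \oplus (W \to X)) \to (X \to W))) = T \oplus T = F
(\lnot (W \to X) \oplus (W \oplus \lnot ((W \oplus (W \to X)) \to (X \to W)))) \to W = F \to T = T
X \to W = F \to T = T
W \oplus (X \to W) = T \oplus T = F
(W \oplus (X \to W)) \to W = F \to T = T
((W \oplus (X \to W)) \to W) \lor X = T \lor F = T
((\lnot (W \to X) \oplus (W \oplus \lnot ((W \oplus (W \to X)) \to (X \to W)))) \to W) \to (((W \oplus (X \to W)) \to W) \lor X) = T \to T = T

T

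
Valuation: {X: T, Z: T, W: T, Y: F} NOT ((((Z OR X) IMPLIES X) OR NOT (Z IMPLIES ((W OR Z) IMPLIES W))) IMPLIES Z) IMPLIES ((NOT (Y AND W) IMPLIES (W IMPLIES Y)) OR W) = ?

T

Z OR X = T OR T = T
(Z OR X) IMPLIES X = T IMPLIES T = T
W OR Z = T OR T = T
(W OR Z) IMPLIES W = T IMPLIES T = T
Z IMPLIES ((W OR Z) IMPLIES W) = T IMPLIES T = T
NOT (Z IMPLIES ((W OR Z) IMPLIES W)) = NOT T = F
((Z OR X) IMPLIES X) OR NOT (Z IMPLIES ((W OR Z) IMPLIES W)) = T OR F = T
(((Z OR X) IMPLIES X) OR NOT (Z IMPLIES ((W OR Z) IMPLIES W))) IMPLIES Z = T IMPLIES T = T
NOT ((((Z OR X) IMPLIES X) OR NOT (Z IMPLIES ((W OR Z) IMPLIES W))) IMPLIES Z) = NOT T = F
Y AND W = F AND T = F
NOT (Y AND W) = NOT F = T
W IMPLIES Y = T IMPLIES F = F
NOT (Y AND W) IMPLIES (W IMPLIES Y) = T IMPLIES F = F
(NOT (Y AND W) IMPLIES (W IMPLIES Y)) OR W = F OR T = T
NOT ((((Z OR X) IMPLIES X) OR NOT (Z IMPLIES ((W OR Z) IMPLIES W))) IMPLIES Z) IMPLIES ((NOT (Y AND W) IMPLIES (W IMPLIES Y)) OR W) = F IMPLIES T = T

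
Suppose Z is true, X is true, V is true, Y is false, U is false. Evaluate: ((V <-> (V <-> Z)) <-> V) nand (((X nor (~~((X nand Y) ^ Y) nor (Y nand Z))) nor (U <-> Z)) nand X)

V <-> Z = T <-> T = T
V <-> (V <-> Z) = T <-> T = T
(V <-> (V <-> Z)) <-> V = T <-> T = T
X nand Y = T nand F = T
(X nand Y) ^ Y = T ^ F = T
~((X nand Y) ^ Y) = ~T = F
~~((X nand Y) ^ Y) = ~F = T
Y nand Z = F nand T = T
~~((X nand Y) ^ Y) nor (Y nand Z) = T nor T = F
X nor (~~((X nand Y) ^ Y) nor (Y nand Z)) = T nor F = F
U <-> Z = F <-> T = F
(X nor (~~((X nand Y) ^ Y) nor (Y nand Z))) nor (U <-> Z) = F nor F = T
((X nor (~~((X nand Y) ^ Y) nor (Y nand Z))) nor (U <-> Z)) nand X = T nand T = F
((V <-> (V <-> Z)) <-> V) nand (((X nor (~~((X nand Y) ^ Y) nor (Y nand Z))) nor (U <-> Z)) nand X) = T nand F = T

T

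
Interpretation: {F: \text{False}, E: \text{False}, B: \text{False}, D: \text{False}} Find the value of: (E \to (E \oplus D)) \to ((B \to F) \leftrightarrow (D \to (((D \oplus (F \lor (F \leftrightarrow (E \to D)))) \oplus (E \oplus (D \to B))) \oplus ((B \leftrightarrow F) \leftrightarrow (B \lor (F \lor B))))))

\text{True}

E \oplus D = \text{False} \oplus \text{False} = \text{False}
E \to (E \oplus D) = \text{False} \to \text{False} = \text{True}
B \to F = \text{False} \to \text{False} = \text{True}
E \to D = \text{False} \to \text{False} = \text{True}
F \leftrightarrow (E \to D) = \text{False} \leftrightarrow \text{True} = \text{False}
F \lor (F \leftrightarrow (E \to D)) = \text{False} \lor \text{False} = \text{False}
D \oplus (F \lor (F \leftrightarrow (E \to D))) = \text{False} \oplus \text{False} = \text{False}
D \to B = \text{False} \to \text{False} = \text{True}
E \oplus (D \to B) = \text{False} \oplus \text{True} = \text{True}
(D \oplus (F \lor (F \leftrightarrow (E \to D)))) \oplus (E \oplus (D \to B)) = \text{False} \oplus \text{True} = \text{True}
B \leftrightarrow F = \text{False} \leftrightarrow \text{False} = \text{True}
F \lor B = \text{False} \lor \text{False} = \text{False}
B \lor (F \lor B) = \text{False} \lor \text{False} = \text{False}
(B \leftrightarrow F) \leftrightarrow (B \lor (F \lor B)) = \text{True} \leftrightarrow \text{False} = \text{False}
((D \oplus (F \lor (F \leftrightarrow (E \to D)))) \oplus (E \oplus (D \to B))) \oplus ((B \leftrightarrow F) \leftrightarrow (B \lor (F \lor B))) = \text{True} \oplus \text{False} = \text{True}
D \to (((D \oplus (F \lor (F \leftrightarrow (E \to D)))) \oplus (E \oplus (D \to B))) \oplus ((B \leftrightarrow F) \leftrightarrow (B \lor (F \lor B)))) = \text{False} \to \text{True} = \text{True}
(B \to F) \leftrightarrow (D \to (((D \oplus (F \lor (F \leftrightarrow (E \to D)))) \oplus (E \oplus (D \to B))) \oplus ((B \leftrightarrow F) \leftrightarrow (B \lor (F \lor B))))) = \text{True} \leftrightarrow \text{True} = \text{True}
(E \to (E \oplus D)) \to ((B \to F) \leftrightarrow (D \to (((D \oplus (F \lor (F \leftrightarrow (E \to D)))) \oplus (E \oplus (D \to B))) \oplus ((B \leftrightarrow F) \leftrightarrow (B \lor (F \lor B)))))) = \text{True} \to \text{True} = \text{True}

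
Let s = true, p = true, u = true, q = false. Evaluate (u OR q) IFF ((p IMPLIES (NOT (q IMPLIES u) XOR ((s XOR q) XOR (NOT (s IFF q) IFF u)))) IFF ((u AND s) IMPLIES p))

u OR q = true OR false = true
q IMPLIES u = false IMPLIES true = true
NOT (q IMPLIES u) = NOT true = false
s XOR q = true XOR false = true
s IFF q = true IFF false = false
NOT (s IFF q) = NOT false = true
NOT (s IFF q) IFF u = true IFF true = true
(s XOR q) XOR (NOT (s IFF q) IFF u) = true XOR true = false
NOT (q IMPLIES u) XOR ((s XOR q) XOR (NOT (s IFF q) IFF u)) = false XOR false = false
p IMPLIES (NOT (q IMPLIES u) XOR ((s XOR q) XOR (NOT (s IFF q) IFF u))) = true IMPLIES false = false
u AND s = true AND true = true
(u AND s) IMPLIES p = true IMPLIES true = true
(p IMPLIES (NOT (q IMPLIES u) XOR ((s XOR q) XOR (NOT (s IFF q) IFF u)))) IFF ((u AND s) IMPLIES p) = false IFF true = false
(u OR q) IFF ((p IMPLIES (NOT (q IMPLIES u) XOR ((s XOR q) XOR (NOT (s IFF q) IFF u)))) IFF ((u AND s) IMPLIES p)) = true IFF false = false

false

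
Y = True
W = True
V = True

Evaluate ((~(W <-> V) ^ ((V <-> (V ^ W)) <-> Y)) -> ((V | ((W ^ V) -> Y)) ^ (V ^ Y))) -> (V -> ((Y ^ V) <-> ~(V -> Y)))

True

Substituting Y=True, W=True, V=True:
W <-> V = True <-> True = True
~(W <-> V) = ~True = False
V ^ W = True ^ True = False
V <-> (V ^ W) = True <-> False = False
(V <-> (V ^ W)) <-> Y = False <-> True = False
~(W <-> V) ^ ((V <-> (V ^ W)) <-> Y) = False ^ False = False
W ^ V = True ^ True = False
(W ^ V) -> Y = False -> True = True
V | ((W ^ V) -> Y) = True | True = True
V ^ Y = True ^ True = False
(V | ((W ^ V) -> Y)) ^ (V ^ Y) = True ^ False = True
(~(W <-> V) ^ ((V <-> (V ^ W)) <-> Y)) -> ((V | ((W ^ V) -> Y)) ^ (V ^ Y)) = False -> True = True
Y ^ V = True ^ True = False
V -> Y = True -> True = True
~(V -> Y) = ~True = False
(Y ^ V) <-> ~(V -> Y) = False <-> False = True
V -> ((Y ^ V) <-> ~(V -> Y)) = True -> True = True
((~(W <-> V) ^ ((V <-> (V ^ W)) <-> Y)) -> ((V | ((W ^ V) -> Y)) ^ (V ^ Y))) -> (V -> ((Y ^ V) <-> ~(V -> Y))) = True -> True = True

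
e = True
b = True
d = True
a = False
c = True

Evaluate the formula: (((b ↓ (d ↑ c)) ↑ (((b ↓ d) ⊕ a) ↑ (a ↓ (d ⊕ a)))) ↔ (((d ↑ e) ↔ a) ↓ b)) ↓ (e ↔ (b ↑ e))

d ↑ c = True ↑ True = False
b ↓ (d ↑ c) = True ↓ False = False
b ↓ d = True ↓ True = False
(b ↓ d) ⊕ a = False ⊕ False = False
d ⊕ a = True ⊕ False = True
a ↓ (d ⊕ a) = False ↓ True = False
((b ↓ d) ⊕ a) ↑ (a ↓ (d ⊕ a)) = False ↑ False = True
(b ↓ (d ↑ c)) ↑ (((b ↓ d) ⊕ a) ↑ (a ↓ (d ⊕ a))) = False ↑ True = True
d ↑ e = True ↑ True = False
(d ↑ e) ↔ a = False ↔ False = True
((d ↑ e) ↔ a) ↓ b = True ↓ True = False
((b ↓ (d ↑ c)) ↑ (((b ↓ d) ⊕ a) ↑ (a ↓ (d ⊕ a)))) ↔ (((d ↑ e) ↔ a) ↓ b) = True ↔ False = False
b ↑ e = True ↑ True = False
e ↔ (b ↑ e) = True ↔ False = False
(((b ↓ (d ↑ c)) ↑ (((b ↓ d) ⊕ a) ↑ (a ↓ (d ⊕ a)))) ↔ (((d ↑ e) ↔ a) ↓ b)) ↓ (e ↔ (b ↑ e)) = False ↓ False = True

True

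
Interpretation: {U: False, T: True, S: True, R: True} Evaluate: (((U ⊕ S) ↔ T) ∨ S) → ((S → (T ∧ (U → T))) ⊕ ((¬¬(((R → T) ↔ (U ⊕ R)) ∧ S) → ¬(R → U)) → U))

True

U ⊕ S = False ⊕ True = True
(U ⊕ S) ↔ T = True ↔ True = True
((U ⊕ S) ↔ T) ∨ S = True ∨ True = True
U → T = False → True = True
T ∧ (U → T) = True ∧ True = True
S → (T ∧ (U → T)) = True → True = True
R → T = True → True = True
U ⊕ R = False ⊕ True = True
(R → T) ↔ (U ⊕ R) = True ↔ True = True
((R → T) ↔ (U ⊕ R)) ∧ S = True ∧ True = True
¬(((R → T) ↔ (U ⊕ R)) ∧ S) = ¬True = False
¬¬(((R → T) ↔ (U ⊕ R)) ∧ S) = ¬False = True
R → U = True → False = False
¬(R → U) = ¬False = True
¬¬(((R → T) ↔ (U ⊕ R)) ∧ S) → ¬(R → U) = True → True = True
(¬¬(((R → T) ↔ (U ⊕ R)) ∧ S) → ¬(R → U)) → U = True → False = False
(S → (T ∧ (U → T))) ⊕ ((¬¬(((R → T) ↔ (U ⊕ R)) ∧ S) → ¬(R → U)) → U) = True ⊕ False = True
(((U ⊕ S) ↔ T) ∨ S) → ((S → (T ∧ (U → T))) ⊕ ((¬¬(((R → T) ↔ (U ⊕ R)) ∧ S) → ¬(R → U)) → U)) = True → True = True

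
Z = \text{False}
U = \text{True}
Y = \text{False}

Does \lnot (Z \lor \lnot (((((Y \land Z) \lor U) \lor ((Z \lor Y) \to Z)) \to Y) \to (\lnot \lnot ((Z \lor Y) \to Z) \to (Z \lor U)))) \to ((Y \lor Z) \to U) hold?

\text{True}

Y \land Z = \text{False} \land \text{False} = \text{False}
(Y \land Z) \lor U = \text{False} \lor \text{True} = \text{True}
Z \lor Y = \text{False} \lor \text{False} = \text{False}
(Z \lor Y) \to Z = \text{False} \to \text{False} = \text{True}
((Y \land Z) \lor U) \lor ((Z \lor Y) \to Z) = \text{True} \lor \text{True} = \text{True}
(((Y \land Z) \lor U) \lor ((Z \lor Y) \to Z)) \to Y = \text{True} \to \text{False} = \text{False}
Z \lor Y = \text{False} \lor \text{False} = \text{False}
(Z \lor Y) \to Z = \text{False} \to \text{False} = \text{True}
\lnot ((Z \lor Y) \to Z) = \lnot \text{True} = \text{False}
\lnot \lnot ((Z \lor Y) \to Z) = \lnot \text{False} = \text{True}
Z \lor U = \text{False} \lor \text{True} = \text{True}
\lnot \lnot ((Z \lor Y) \to Z) \to (Z \lor U) = \text{True} \to \text{True} = \text{True}
((((Y \land Z) \lor U) \lor ((Z \lor Y) \to Z)) \to Y) \to (\lnot \lnot ((Z \lor Y) \to Z) \to (Z \lor U)) = \text{False} \to \text{True} = \text{True}
\lnot (((((Y \land Z) \lor U) \lor ((Z \lor Y) \to Z)) \to Y) \to (\lnot \lnot ((Z \lor Y) \to Z) \to (Z \lor U))) = \lnot \text{True} = \text{False}
Z \lor \lnot (((((Y \land Z) \lor U) \lor ((Z \lor Y) \to Z)) \to Y) \to (\lnot \lnot ((Z \lor Y) \to Z) \to (Z \lor U))) = \text{False} \lor \text{False} = \text{False}
\lnot (Z \lor \lnot (((((Y \land Z) \lor U) \lor ((Z \lor Y) \to Z)) \to Y) \to (\lnot \lnot ((Z \lor Y) \to Z) \to (Z \lor U)))) = \lnot \text{False} = \text{True}
Y \lor Z = \text{False} \lor \text{False} = \text{False}
(Y \lor Z) \to U = \text{False} \to \text{True} = \text{True}
\lnot (Z \lor \lnot (((((Y \land Z) \lor U) \lor ((Z \lor Y) \to Z)) \to Y) \to (\lnot \lnot ((Z \lor Y) \to Z) \to (Z \lor U)))) \to ((Y \lor Z) \to U) = \text{True} \to \text{True} = \text{True}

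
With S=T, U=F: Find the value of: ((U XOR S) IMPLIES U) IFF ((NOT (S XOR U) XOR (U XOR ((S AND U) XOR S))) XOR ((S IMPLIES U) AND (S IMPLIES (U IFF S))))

U XOR S = F XOR T = T
(U XOR S) IMPLIES U = T IMPLIES F = F
S XOR U = T XOR F = T
NOT (S XOR U) = NOT T = F
S AND U = T AND F = F
(S AND U) XOR S = F XOR T = T
U XOR ((S AND U) XOR S) = F XOR T = T
NOT (S XOR U) XOR (U XOR ((S AND U) XOR S)) = F XOR T = T
S IMPLIES U = T IMPLIES F = F
U IFF S = F IFF T = F
S IMPLIES (U IFF S) = T IMPLIES F = F
(S IMPLIES U) AND (S IMPLIES (U IFF S)) = F AND F = F
(NOT (S XOR U) XOR (U XOR ((S AND U) XOR S))) XOR ((S IMPLIES U) AND (S IMPLIES (U IFF S))) = T XOR F = T
((U XOR S) IMPLIES U) IFF ((NOT (S XOR U) XOR (U XOR ((S AND U) XOR S))) XOR ((S IMPLIES U) AND (S IMPLIES (U IFF S)))) = F IFF T = F

F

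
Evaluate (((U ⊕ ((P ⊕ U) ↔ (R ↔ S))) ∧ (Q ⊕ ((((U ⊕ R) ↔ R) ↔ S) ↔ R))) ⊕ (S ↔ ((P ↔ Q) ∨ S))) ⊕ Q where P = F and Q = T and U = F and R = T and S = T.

F

P ⊕ U = F ⊕ F = F
R ↔ S = T ↔ T = T
(P ⊕ U) ↔ (R ↔ S) = F ↔ T = F
U ⊕ ((P ⊕ U) ↔ (R ↔ S)) = F ⊕ F = F
U ⊕ R = F ⊕ T = T
(U ⊕ R) ↔ R = T ↔ T = T
((U ⊕ R) ↔ R) ↔ S = T ↔ T = T
(((U ⊕ R) ↔ R) ↔ S) ↔ R = T ↔ T = T
Q ⊕ ((((U ⊕ R) ↔ R) ↔ S) ↔ R) = T ⊕ T = F
(U ⊕ ((P ⊕ U) ↔ (R ↔ S))) ∧ (Q ⊕ ((((U ⊕ R) ↔ R) ↔ S) ↔ R)) = F ∧ F = F
P ↔ Q = F ↔ T = F
(P ↔ Q) ∨ S = F ∨ T = T
S ↔ ((P ↔ Q) ∨ S) = T ↔ T = T
((U ⊕ ((P ⊕ U) ↔ (R ↔ S))) ∧ (Q ⊕ ((((U ⊕ R) ↔ R) ↔ S) ↔ R))) ⊕ (S ↔ ((P ↔ Q) ∨ S)) = F ⊕ T = T
(((U ⊕ ((P ⊕ U) ↔ (R ↔ S))) ∧ (Q ⊕ ((((U ⊕ R) ↔ R) ↔ S) ↔ R))) ⊕ (S ↔ ((P ↔ Q) ∨ S))) ⊕ Q = T ⊕ T = F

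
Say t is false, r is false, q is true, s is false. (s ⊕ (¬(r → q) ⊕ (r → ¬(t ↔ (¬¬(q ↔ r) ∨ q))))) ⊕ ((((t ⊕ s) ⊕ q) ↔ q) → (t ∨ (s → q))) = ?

False

Substituting t=False, r=False, q=True, s=False:
r → q = False → True = True
¬(r → q) = ¬True = False
q ↔ r = True ↔ False = False
¬(q ↔ r) = ¬False = True
¬¬(q ↔ r) = ¬True = False
¬¬(q ↔ r) ∨ q = False ∨ True = True
t ↔ (¬¬(q ↔ r) ∨ q) = False ↔ True = False
¬(t ↔ (¬¬(q ↔ r) ∨ q)) = ¬False = True
r → ¬(t ↔ (¬¬(q ↔ r) ∨ q)) = False → True = True
¬(r → q) ⊕ (r → ¬(t ↔ (¬¬(q ↔ r) ∨ q))) = False ⊕ True = True
s ⊕ (¬(r → q) ⊕ (r → ¬(t ↔ (¬¬(q ↔ r) ∨ q)))) = False ⊕ True = True
t ⊕ s = False ⊕ False = False
(t ⊕ s) ⊕ q = False ⊕ True = True
((t ⊕ s) ⊕ q) ↔ q = True ↔ True = True
s → q = False → True = True
t ∨ (s → q) = False ∨ True = True
(((t ⊕ s) ⊕ q) ↔ q) → (t ∨ (s → q)) = True → True = True
(s ⊕ (¬(r → q) ⊕ (r → ¬(t ↔ (¬¬(q ↔ r) ∨ q))))) ⊕ ((((t ⊕ s) ⊕ q) ↔ q) → (t ∨ (s → q))) = True ⊕ True = False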